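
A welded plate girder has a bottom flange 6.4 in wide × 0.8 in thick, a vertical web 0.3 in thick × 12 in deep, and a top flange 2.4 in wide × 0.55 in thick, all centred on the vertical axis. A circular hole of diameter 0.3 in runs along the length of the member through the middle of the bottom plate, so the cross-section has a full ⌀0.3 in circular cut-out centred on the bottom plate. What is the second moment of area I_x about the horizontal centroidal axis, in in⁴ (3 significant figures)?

Decompose the section into non-overlapping parts with the origin at the bottom-left of its bounding rectangle.
Bottom plate: 6.4 × 0.8, A = 5.12 in², y = 0.4 in, Ī = 0.27307 in⁴.
Web plate: 0.3 × 12, A = 3.6 in², y = 6.8 in, Ī = 43.2 in⁴.
Top plate: 2.4 × 0.55, A = 1.32 in², y = 13.075 in, Ī = 0.033275 in⁴.
Hole (subtracted): ⌀0.3, A = 0.070686 in², y = 0.4 in, Ī = 0.00039761 in⁴.
Centroid: ȳ = ΣA·y / ΣA = 4.3893 in.
Transfer each piece to the horizontal centroidal axis using Ī + A·d² with d = y − 4.3893:
  bottom plate: d = -3.9893 in → contributes +81.757 in⁴
  web plate: d = 2.4107 in → contributes +64.121 in⁴
  top plate: d = 8.6857 in → contributes +99.615 in⁴
  hole: d = -3.9893 in → contributes −1.1254 in⁴
Total I = 244.37 in⁴.

I_x ≈ 244 in⁴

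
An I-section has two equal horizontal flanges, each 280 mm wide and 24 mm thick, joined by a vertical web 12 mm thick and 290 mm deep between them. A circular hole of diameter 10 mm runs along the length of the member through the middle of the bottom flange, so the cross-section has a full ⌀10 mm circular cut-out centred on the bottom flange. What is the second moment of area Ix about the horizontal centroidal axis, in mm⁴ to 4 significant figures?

Ix ≈ 3.544 × 10⁸ mm⁴

Split into non-overlapping primitives; take the origin at the lower-left of the bounding box.
Bottom flange: 280 × 24, A = 6 720 mm², y = 12 mm, Ī = 322 560 mm⁴.
Web: 12 × 290, A = 3 480 mm², y = 169 mm, Ī = 24 389 000 mm⁴.
Top flange: 280 × 24, A = 6 720 mm², y = 326 mm, Ī = 322 560 mm⁴.
Hole (subtracted): ⌀10, A = 78.5398 mm², y = 12 mm, Ī = 490.874 mm⁴.
Centroid: ȳ = ΣA·y / ΣA = 169.732 mm.
Transfer each piece to the horizontal centroidal axis using Ī + A·d² with d = y − 169.732:
  bottom flange: d = -157.732 mm → contributes +167 512 372 mm⁴
  web: d = -0.732166 mm → contributes +24 390 866 mm⁴
  top flange: d = 156.268 mm → contributes +164 422 513 mm⁴
  hole: d = -157.732 mm → contributes −1 954 517 mm⁴
Total I = 354 371 233 mm⁴.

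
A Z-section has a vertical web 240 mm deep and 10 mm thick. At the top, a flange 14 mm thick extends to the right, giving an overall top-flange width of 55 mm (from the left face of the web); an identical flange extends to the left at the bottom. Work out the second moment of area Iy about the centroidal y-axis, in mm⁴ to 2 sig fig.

Treat the section as a set of non-overlapping primitives; coordinates are from the bounding-box lower-left.
Web: 10 × 240, A = 2 400 mm², x = 50 mm, Ī = 20 000 mm⁴.
Top flange (beyond web): 45 × 14, A = 630 mm², x = 77.5 mm, Ī = 106 313 mm⁴.
Bottom flange (beyond web): 45 × 14, A = 630 mm², x = 22.5 mm, Ī = 106 313 mm⁴.
Centroid: x̄ = ΣA·x / ΣA = 50 mm.
Transfer each piece to the centroidal y-axis using Ī + A·d² with d = x − 50:
  web: d = 0 mm → contributes +20 000 mm⁴
  top flange (beyond web): d = 27.5 mm → contributes +582 750 mm⁴
  bottom flange (beyond web): d = -27.5 mm → contributes +582 750 mm⁴
Total I = 1 185 500 mm⁴.

Iy ≈ 1.2 × 10⁶ mm⁴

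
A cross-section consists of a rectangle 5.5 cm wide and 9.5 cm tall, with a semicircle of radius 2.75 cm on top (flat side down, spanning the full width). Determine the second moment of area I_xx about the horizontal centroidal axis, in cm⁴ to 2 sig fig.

Decompose the section into non-overlapping parts with the origin at the bottom-left of its bounding rectangle.
Rectangular body: 5.5 × 9.5, A = 52.25 cm², y = 4.75 cm, Ī = 393 cm⁴.
Semicircular cap: semicircle r = 2.75, A = 11.88 cm², y = 10.67 cm, Ī = 6.277 cm⁴.
Centroid: ȳ = ΣA·y / ΣA = 5.846 cm.
Transfer each piece to the horizontal centroidal axis using Ī + A·d² with d = y − 5.846:
  rectangular body: d = -1.096 cm → contributes +455.7 cm⁴
  semicircular cap: d = 4.821 cm → contributes +282.4 cm⁴
Total I = 738.1 cm⁴.

I_xx ≈ 740 cm⁴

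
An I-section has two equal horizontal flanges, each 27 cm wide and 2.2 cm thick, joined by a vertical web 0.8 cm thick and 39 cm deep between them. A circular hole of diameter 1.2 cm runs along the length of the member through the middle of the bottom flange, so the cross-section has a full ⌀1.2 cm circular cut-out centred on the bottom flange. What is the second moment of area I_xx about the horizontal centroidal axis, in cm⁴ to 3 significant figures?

I_xx ≈ 5.39 × 10⁴ cm⁴

Treat the section as a set of non-overlapping primitives; coordinates are from the bounding-box lower-left.
Bottom flange: 27 × 2.2, A = 59.4 cm², y = 1.1 cm, Ī = 23.958 cm⁴.
Web: 0.8 × 39, A = 31.2 cm², y = 21.7 cm, Ī = 3954.6 cm⁴.
Top flange: 27 × 2.2, A = 59.4 cm², y = 42.3 cm, Ī = 23.958 cm⁴.
Hole (subtracted): ⌀1.2, A = 1.131 cm², y = 1.1 cm, Ī = 0.10179 cm⁴.
Centroid: ȳ = ΣA·y / ΣA = 21.857 cm.
Transfer each piece to the horizontal centroidal axis using Ī + A·d² with d = y − 21.857:
  bottom flange: d = -20.757 cm → contributes +25 615 cm⁴
  web: d = -0.1565 cm → contributes +3955.4 cm⁴
  top flange: d = 20.443 cm → contributes +24 849 cm⁴
  hole: d = -20.757 cm → contributes −487.36 cm⁴
Total I = 53 933 cm⁴.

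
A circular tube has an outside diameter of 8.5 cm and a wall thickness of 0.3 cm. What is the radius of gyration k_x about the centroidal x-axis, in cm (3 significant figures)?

k_x ≈ 2.90 cm

Split into non-overlapping primitives; take the origin at the lower-left of the bounding box.
Outer circle: ⌀8.5, A = 56.745 cm², y = 4.25 cm, Ī = 256.24 cm⁴.
Bore (subtracted): ⌀7.9, A = 49.017 cm², y = 4.25 cm, Ī = 191.2 cm⁴.
By symmetry the centroid is at mid-height, ȳ = 4.25 cm.
All pieces are centred on the centroidal x-axis, so I = ΣĪ (holes subtracted) = 65.043 cm⁴.
Radius of gyration: k = √(I/A) = √(65.043 / 7.7283) = 2.9011 cm.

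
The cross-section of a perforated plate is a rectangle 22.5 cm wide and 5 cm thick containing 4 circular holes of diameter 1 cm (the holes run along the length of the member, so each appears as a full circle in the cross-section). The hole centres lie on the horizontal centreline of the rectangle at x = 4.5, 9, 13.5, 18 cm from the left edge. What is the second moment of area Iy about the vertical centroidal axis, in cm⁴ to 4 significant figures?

Break the section into simple shapes (no overlaps), measuring from the bottom-left corner of the bounding box.
Plate: 22.5 × 5, A = 112.5 cm², x = 11.25 cm, Ī = 4746.09 cm⁴.
Hole 1 (subtracted): ⌀1, A = 0.785398 cm², x = 4.5 cm, Ī = 0.0490874 cm⁴.
Hole 2 (subtracted): ⌀1, A = 0.785398 cm², x = 9 cm, Ī = 0.0490874 cm⁴.
Hole 3 (subtracted): ⌀1, A = 0.785398 cm², x = 13.5 cm, Ī = 0.0490874 cm⁴.
Hole 4 (subtracted): ⌀1, A = 0.785398 cm², x = 18 cm, Ī = 0.0490874 cm⁴.
By symmetry the centroid is at mid-width, x̄ = 11.25 cm.
Transfer each piece to the vertical centroidal axis using Ī + A·d² with d = x − 11.25:
  plate: d = 0 cm → contributes +4746.09 cm⁴
  hole 1: d = -6.75 cm → contributes −35.8338 cm⁴
  hole 2: d = -2.25 cm → contributes −4.02517 cm⁴
  hole 3: d = 2.25 cm → contributes −4.02517 cm⁴
  hole 4: d = 6.75 cm → contributes −35.8338 cm⁴
Total I = 4666.38 cm⁴.

Iy ≈ 4666 cm⁴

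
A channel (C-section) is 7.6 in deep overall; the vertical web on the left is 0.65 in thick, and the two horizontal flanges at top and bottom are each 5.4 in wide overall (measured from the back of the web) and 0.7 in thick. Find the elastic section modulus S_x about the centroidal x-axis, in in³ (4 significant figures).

S_x ≈ 27.16 in³

Treat the section as a set of non-overlapping primitives; coordinates are from the bounding-box lower-left.
Web: 0.65 × 7.6, A = 4.94 in², y = 3.8 in, Ī = 23.7779 in⁴.
Top flange (beyond web): 4.75 × 0.7, A = 3.325 in², y = 7.25 in, Ī = 0.135771 in⁴.
Bottom flange (beyond web): 4.75 × 0.7, A = 3.325 in², y = 0.35 in, Ī = 0.135771 in⁴.
By symmetry the centroid is at mid-height, ȳ = 3.8 in.
Transfer each piece to the centroidal x-axis using Ī + A·d² with d = y − 3.8:
  web: d = 0 in → contributes +23.7779 in⁴
  top flange (beyond web): d = 3.45 in → contributes +39.7116 in⁴
  bottom flange (beyond web): d = -3.45 in → contributes +39.7116 in⁴
Total I = 103.201 in⁴.
Extreme fibre distance c = 3.8 in; S = I/c = 27.1582 in³.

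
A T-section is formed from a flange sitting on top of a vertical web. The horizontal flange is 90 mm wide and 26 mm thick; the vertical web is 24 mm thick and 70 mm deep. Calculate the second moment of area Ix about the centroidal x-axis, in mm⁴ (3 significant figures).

Split into non-overlapping primitives; take the origin at the lower-left of the bounding box.
Flange: 90 × 26, A = 2 340 mm², y = 83 mm, Ī = 131 820 mm⁴.
Web: 24 × 70, A = 1 680 mm², y = 35 mm, Ī = 686 000 mm⁴.
Centroid: ȳ = ΣA·y / ΣA = 62.94 mm.
Transfer each piece to the centroidal x-axis using Ī + A·d² with d = y − 62.94:
  flange: d = 20.06 mm → contributes +1 073 416 mm⁴
  web: d = -27.94 mm → contributes +1 997 509 mm⁴
Total I = 3 070 926 mm⁴.

Ix ≈ 3.07 × 10⁶ mm⁴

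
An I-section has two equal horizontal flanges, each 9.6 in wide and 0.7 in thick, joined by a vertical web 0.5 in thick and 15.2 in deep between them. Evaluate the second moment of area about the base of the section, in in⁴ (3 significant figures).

Treat the section as a set of non-overlapping primitives; coordinates are from the bounding-box lower-left.
Bottom flange: 9.6 × 0.7, A = 6.72 in², y = 0.35 in, Ī = 0.2744 in⁴.
Web: 0.5 × 15.2, A = 7.6 in², y = 8.3 in, Ī = 146.33 in⁴.
Top flange: 9.6 × 0.7, A = 6.72 in², y = 16.25 in, Ī = 0.2744 in⁴.
Transfer each piece to the bottom edge using Ī + A·d² with d = y − 0:
  bottom flange: d = 0.35 in → contributes +1.0976 in⁴
  web: d = 8.3 in → contributes +669.89 in⁴
  top flange: d = 16.25 in → contributes +1774.8 in⁴
Total I = 2445.8 in⁴.

I_base ≈ 2450 in⁴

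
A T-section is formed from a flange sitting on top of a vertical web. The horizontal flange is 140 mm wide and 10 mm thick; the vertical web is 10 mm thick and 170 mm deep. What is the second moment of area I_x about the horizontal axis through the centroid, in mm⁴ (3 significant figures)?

I_x ≈ 1.03 × 10⁷ mm⁴

Treat the section as a set of non-overlapping primitives; coordinates are from the bounding-box lower-left.
Flange: 140 × 10, A = 1 400 mm², y = 175 mm, Ī = 11 667 mm⁴.
Web: 10 × 170, A = 1 700 mm², y = 85 mm, Ī = 4 094 167 mm⁴.
Centroid: ȳ = ΣA·y / ΣA = 125.65 mm.
Transfer each piece to the horizontal axis through the centroid using Ī + A·d² with d = y − 125.65:
  flange: d = 49.355 mm → contributes +3 421 927 mm⁴
  web: d = -40.645 mm → contributes +6 902 616 mm⁴
Total I = 10 324 543 mm⁴.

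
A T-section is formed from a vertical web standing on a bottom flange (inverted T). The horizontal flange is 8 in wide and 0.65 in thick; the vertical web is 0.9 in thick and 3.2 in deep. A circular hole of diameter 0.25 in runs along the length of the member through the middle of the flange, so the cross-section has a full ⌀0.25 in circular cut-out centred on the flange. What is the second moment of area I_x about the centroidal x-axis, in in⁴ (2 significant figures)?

Split into non-overlapping primitives; take the origin at the lower-left of the bounding box.
Flange: 8 × 0.65, A = 5.2 in², y = 0.325 in, Ī = 0.1831 in⁴.
Web: 0.9 × 3.2, A = 2.88 in², y = 2.25 in, Ī = 2.458 in⁴.
Hole (subtracted): ⌀0.25, A = 0.04909 in², y = 0.325 in, Ī = 0.0001917 in⁴.
Centroid: ȳ = ΣA·y / ΣA = 1.015 in.
Transfer each piece to the centroidal x-axis using Ī + A·d² with d = y − 1.015:
  flange: d = -0.6903 in → contributes +2.661 in⁴
  web: d = 1.235 in → contributes +6.848 in⁴
  hole: d = -0.6903 in → contributes −0.02358 in⁴
Total I = 9.485 in⁴.

I_x ≈ 9.5 in⁴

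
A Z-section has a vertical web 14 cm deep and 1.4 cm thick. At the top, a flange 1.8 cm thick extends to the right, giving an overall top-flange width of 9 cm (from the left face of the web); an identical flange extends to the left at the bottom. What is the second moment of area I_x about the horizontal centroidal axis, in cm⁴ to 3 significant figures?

Treat the section as a set of non-overlapping primitives; coordinates are from the bounding-box lower-left.
Web: 1.4 × 14, A = 19.6 cm², y = 7 cm, Ī = 320.13 cm⁴.
Top flange (beyond web): 7.6 × 1.8, A = 13.68 cm², y = 13.1 cm, Ī = 3.6936 cm⁴.
Bottom flange (beyond web): 7.6 × 1.8, A = 13.68 cm², y = 0.9 cm, Ī = 3.6936 cm⁴.
Centroid: ȳ = ΣA·y / ΣA = 7 cm.
Transfer each piece to the horizontal centroidal axis using Ī + A·d² with d = y − 7:
  web: d = 0 cm → contributes +320.13 cm⁴
  top flange (beyond web): d = 6.1 cm → contributes +512.73 cm⁴
  bottom flange (beyond web): d = -6.1 cm → contributes +512.73 cm⁴
Total I = 1345.6 cm⁴.

I_x ≈ 1350 cm⁴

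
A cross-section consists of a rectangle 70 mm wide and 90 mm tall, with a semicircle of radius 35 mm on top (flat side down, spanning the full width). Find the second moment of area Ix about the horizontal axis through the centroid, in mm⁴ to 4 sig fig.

Treat the section as a set of non-overlapping primitives; coordinates are from the bounding-box lower-left.
Rectangular body: 70 × 90, A = 6 300 mm², y = 45 mm, Ī = 4 252 500 mm⁴.
Semicircular cap: semicircle r = 35, A = 1924.23 mm², y = 104.854 mm, Ī = 164 704 mm⁴.
Centroid: ȳ = ΣA·y / ΣA = 59.0042 mm.
Transfer each piece to the horizontal axis through the centroid using Ī + A·d² with d = y − 59.0042:
  rectangular body: d = -14.0042 mm → contributes +5 488 036 mm⁴
  semicircular cap: d = 45.8503 mm → contributes +4 209 905 mm⁴
Total I = 9 697 941 mm⁴.

Ix ≈ 9.698 × 10⁶ mm⁴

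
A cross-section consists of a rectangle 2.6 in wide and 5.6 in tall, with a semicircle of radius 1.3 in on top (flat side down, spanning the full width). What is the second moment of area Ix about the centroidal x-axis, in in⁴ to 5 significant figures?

Ix ≈ 63.587 in⁴

Decompose the section into non-overlapping parts with the origin at the bottom-left of its bounding rectangle.
Rectangular body: 2.6 × 5.6, A = 14.56 in², y = 2.8 in, Ī = 38.05013 in⁴.
Semicircular cap: semicircle r = 1.3, A = 2.654646 in², y = 6.151737 in, Ī = 0.3134769 in⁴.
Centroid: ȳ = ΣA·y / ΣA = 3.316867 in.
Transfer each piece to the centroidal x-axis using Ī + A·d² with d = y − 3.316867:
  rectangular body: d = -0.5168666 in → contributes +41.93985 in⁴
  semicircular cap: d = 2.834871 in → contributes +21.64751 in⁴
Total I = 63.58737 in⁴.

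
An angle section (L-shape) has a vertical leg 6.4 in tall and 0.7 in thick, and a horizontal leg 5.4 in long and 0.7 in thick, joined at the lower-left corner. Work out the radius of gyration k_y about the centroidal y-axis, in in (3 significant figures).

k_y ≈ 1.61 in

Break the section into simple shapes (no overlaps), measuring from the bottom-left corner of the bounding box.
Vertical leg: 0.7 × 6.4, A = 4.48 in², x = 0.35 in, Ī = 0.18293 in⁴.
Horizontal leg (remainder): 4.7 × 0.7, A = 3.29 in², x = 3.05 in, Ī = 6.0563 in⁴.
Centroid: x̄ = ΣA·x / ΣA = 1.4932 in.
Transfer each piece to the centroidal y-axis using Ī + A·d² with d = x − 1.4932:
  vertical leg: d = -1.1432 in → contributes +6.0383 in⁴
  horizontal leg (remainder): d = 1.5568 in → contributes +14.03 in⁴
Total I = 20.068 in⁴.
Radius of gyration: k = √(I/A) = √(20.068 / 7.77) = 1.6071 in.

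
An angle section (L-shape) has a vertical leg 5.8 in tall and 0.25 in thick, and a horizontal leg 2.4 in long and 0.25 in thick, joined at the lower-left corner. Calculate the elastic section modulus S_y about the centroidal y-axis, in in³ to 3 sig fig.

Break the section into simple shapes (no overlaps), measuring from the bottom-left corner of the bounding box.
Vertical leg: 0.25 × 5.8, A = 1.45 in², x = 0.125 in, Ī = 0.0075521 in⁴.
Horizontal leg (remainder): 2.15 × 0.25, A = 0.5375 in², x = 1.325 in, Ī = 0.20705 in⁴.
Centroid: x̄ = ΣA·x / ΣA = 0.44953 in.
Transfer each piece to the centroidal y-axis using Ī + A·d² with d = x − 0.44953:
  vertical leg: d = -0.32453 in → contributes +0.16026 in⁴
  horizontal leg (remainder): d = 0.87547 in → contributes +0.61902 in⁴
Total I = 0.77928 in⁴.
Extreme fibre distance c = 1.9505 in; S = I/c = 0.39953 in³.

S_y ≈ 0.400 in³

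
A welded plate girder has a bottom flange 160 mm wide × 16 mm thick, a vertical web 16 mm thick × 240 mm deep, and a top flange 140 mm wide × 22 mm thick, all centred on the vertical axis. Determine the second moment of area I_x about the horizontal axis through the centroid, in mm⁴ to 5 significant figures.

Break the section into simple shapes (no overlaps), measuring from the bottom-left corner of the bounding box.
Bottom plate: 160 × 16, A = 2 560 mm², y = 8 mm, Ī = 54613.33 mm⁴.
Web plate: 16 × 240, A = 3 840 mm², y = 136 mm, Ī = 18 432 000 mm⁴.
Top plate: 140 × 22, A = 3 080 mm², y = 267 mm, Ī = 124226.7 mm⁴.
Centroid: ȳ = ΣA·y / ΣA = 143.9958 mm.
Transfer each piece to the horizontal axis through the centroid using Ī + A·d² with d = y − 143.9958:
  bottom plate: d = -135.9958 mm → contributes +47 401 435 mm⁴
  web plate: d = -7.995781 mm → contributes +18 677 501 mm⁴
  top plate: d = 123.0042 mm → contributes +46 724 744 mm⁴
Total I = 112 803 680 mm⁴.

I_x ≈ 1.1280 × 10⁸ mm⁴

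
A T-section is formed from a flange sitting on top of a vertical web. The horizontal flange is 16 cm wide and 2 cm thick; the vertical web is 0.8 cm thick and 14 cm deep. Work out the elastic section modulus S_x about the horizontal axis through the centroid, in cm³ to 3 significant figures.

Split into non-overlapping primitives; take the origin at the lower-left of the bounding box.
Flange: 16 × 2, A = 32 cm², y = 15 cm, Ī = 10.667 cm⁴.
Web: 0.8 × 14, A = 11.2 cm², y = 7 cm, Ī = 182.93 cm⁴.
Centroid: ȳ = ΣA·y / ΣA = 12.926 cm.
Transfer each piece to the horizontal axis through the centroid using Ī + A·d² with d = y − 12.926:
  flange: d = 2.0741 cm → contributes +148.32 cm⁴
  web: d = -5.9259 cm → contributes +576.24 cm⁴
Total I = 724.56 cm⁴.
Extreme fibre distance c = 12.926 cm; S = I/c = 56.055 cm³.

S_x ≈ 56.1 cm³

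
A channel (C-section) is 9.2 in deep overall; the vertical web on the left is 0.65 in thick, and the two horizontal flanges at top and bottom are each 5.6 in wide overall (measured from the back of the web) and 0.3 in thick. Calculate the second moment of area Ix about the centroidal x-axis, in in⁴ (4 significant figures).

Split into non-overlapping primitives; take the origin at the lower-left of the bounding box.
Web: 0.65 × 9.2, A = 5.98 in², y = 4.6 in, Ī = 42.1789 in⁴.
Top flange (beyond web): 4.95 × 0.3, A = 1.485 in², y = 9.05 in, Ī = 0.0111375 in⁴.
Bottom flange (beyond web): 4.95 × 0.3, A = 1.485 in², y = 0.15 in, Ī = 0.0111375 in⁴.
By symmetry the centroid is at mid-height, ȳ = 4.6 in.
Transfer each piece to the centroidal x-axis using Ī + A·d² with d = y − 4.6:
  web: d = 0 in → contributes +42.1789 in⁴
  top flange (beyond web): d = 4.45 in → contributes +29.4179 in⁴
  bottom flange (beyond web): d = -4.45 in → contributes +29.4179 in⁴
Total I = 101.015 in⁴.

Ix ≈ 101.0 in⁴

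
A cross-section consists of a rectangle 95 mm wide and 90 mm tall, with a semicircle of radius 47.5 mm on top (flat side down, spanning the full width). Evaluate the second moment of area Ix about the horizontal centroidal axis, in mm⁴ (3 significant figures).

Treat the section as a set of non-overlapping primitives; coordinates are from the bounding-box lower-left.
Rectangular body: 95 × 90, A = 8 550 mm², y = 45 mm, Ī = 5 771 250 mm⁴.
Semicircular cap: semicircle r = 47.5, A = 3544.1 mm², y = 110.16 mm, Ī = 558 736 mm⁴.
Centroid: ȳ = ΣA·y / ΣA = 64.095 mm.
Transfer each piece to the horizontal centroidal axis using Ī + A·d² with d = y − 64.095:
  rectangular body: d = -19.095 mm → contributes +8 888 630 mm⁴
  semicircular cap: d = 46.065 mm → contributes +8 079 271 mm⁴
Total I = 16 967 900 mm⁴.

Ix ≈ 1.70 × 10⁷ mm⁴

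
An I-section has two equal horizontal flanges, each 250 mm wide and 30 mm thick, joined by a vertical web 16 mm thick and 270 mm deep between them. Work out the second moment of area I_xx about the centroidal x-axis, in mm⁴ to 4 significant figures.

Break the section into simple shapes (no overlaps), measuring from the bottom-left corner of the bounding box.
Bottom flange: 250 × 30, A = 7 500 mm², y = 15 mm, Ī = 562 500 mm⁴.
Web: 16 × 270, A = 4 320 mm², y = 165 mm, Ī = 26 244 000 mm⁴.
Top flange: 250 × 30, A = 7 500 mm², y = 315 mm, Ī = 562 500 mm⁴.
By symmetry the centroid is at mid-height, ȳ = 165 mm.
Transfer each piece to the centroidal x-axis using Ī + A·d² with d = y − 165:
  bottom flange: d = -150 mm → contributes +169 312 500 mm⁴
  web: d = 0 mm → contributes +26 244 000 mm⁴
  top flange: d = 150 mm → contributes +169 312 500 mm⁴
Total I = 364 869 000 mm⁴.

I_xx ≈ 3.649 × 10⁸ mm⁴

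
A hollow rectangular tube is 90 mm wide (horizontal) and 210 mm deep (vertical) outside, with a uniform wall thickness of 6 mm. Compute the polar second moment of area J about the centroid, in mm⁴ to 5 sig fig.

J ≈ 2.3929 × 10⁷ mm⁴

Split into non-overlapping primitives; take the origin at the lower-left of the bounding box.
Outer rectangle: 90 × 210, A = 18 900 mm², y = 105 mm, Ī = 69 457 500 mm⁴.
Inner void (subtracted): 78 × 198, A = 15 444 mm², y = 105 mm, Ī = 50 455 548 mm⁴.
By symmetry the centroid is at mid-height, ȳ = 105 mm.
All pieces are centred on the centroidal x-axis, so I = ΣĪ (holes subtracted) = 19 001 952 mm⁴.
Repeating about the centroidal y-axis gives I_y = 4 927 392 mm⁴.
Polar second moment: J = I_x + I_y = 23 929 344 mm⁴.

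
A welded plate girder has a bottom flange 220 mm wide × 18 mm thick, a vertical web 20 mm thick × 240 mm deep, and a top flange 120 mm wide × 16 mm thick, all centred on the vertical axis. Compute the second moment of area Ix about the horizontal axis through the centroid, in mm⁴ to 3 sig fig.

Break the section into simple shapes (no overlaps), measuring from the bottom-left corner of the bounding box.
Bottom plate: 220 × 18, A = 3 960 mm², y = 9 mm, Ī = 106 920 mm⁴.
Web plate: 20 × 240, A = 4 800 mm², y = 138 mm, Ī = 23 040 000 mm⁴.
Top plate: 120 × 16, A = 1 920 mm², y = 266 mm, Ī = 40 960 mm⁴.
Centroid: ȳ = ΣA·y / ΣA = 113.18 mm.
Transfer each piece to the horizontal axis through the centroid using Ī + A·d² with d = y − 113.18:
  bottom plate: d = -104.18 mm → contributes +43 086 485 mm⁴
  web plate: d = 24.82 mm → contributes +25 997 009 mm⁴
  top plate: d = 152.82 mm → contributes +44 880 680 mm⁴
Total I = 113 964 175 mm⁴.

Ix ≈ 1.14 × 10⁸ mm⁴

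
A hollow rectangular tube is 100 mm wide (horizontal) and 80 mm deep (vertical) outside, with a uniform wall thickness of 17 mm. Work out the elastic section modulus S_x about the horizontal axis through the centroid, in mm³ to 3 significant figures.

S_x ≈ 9.33 × 10⁴ mm³

Treat the section as a set of non-overlapping primitives; coordinates are from the bounding-box lower-left.
Outer rectangle: 100 × 80, A = 8 000 mm², y = 40 mm, Ī = 4 266 667 mm⁴.
Inner void (subtracted): 66 × 46, A = 3 036 mm², y = 40 mm, Ī = 535 348 mm⁴.
By symmetry the centroid is at mid-height, ȳ = 40 mm.
All pieces are centred on the horizontal axis through the centroid, so I = ΣĪ (holes subtracted) = 3 731 319 mm⁴.
Extreme fibre distance c = 40 mm; S = I/c = 93 283 mm³.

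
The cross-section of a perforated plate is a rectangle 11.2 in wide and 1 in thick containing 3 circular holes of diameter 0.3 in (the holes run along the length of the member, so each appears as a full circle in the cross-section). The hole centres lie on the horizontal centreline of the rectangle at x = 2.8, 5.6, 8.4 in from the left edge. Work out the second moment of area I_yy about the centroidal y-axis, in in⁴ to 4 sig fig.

I_yy ≈ 116.0 in⁴

Treat the section as a set of non-overlapping primitives; coordinates are from the bounding-box lower-left.
Plate: 11.2 × 1, A = 11.2 in², x = 5.6 in, Ī = 117.077 in⁴.
Hole 1 (subtracted): ⌀0.3, A = 0.0706858 in², x = 2.8 in, Ī = 0.000397608 in⁴.
Hole 2 (subtracted): ⌀0.3, A = 0.0706858 in², x = 5.6 in, Ī = 0.000397608 in⁴.
Hole 3 (subtracted): ⌀0.3, A = 0.0706858 in², x = 8.4 in, Ī = 0.000397608 in⁴.
By symmetry the centroid is at mid-width, x̄ = 5.6 in.
Transfer each piece to the centroidal y-axis using Ī + A·d² with d = x − 5.6:
  plate: d = 0 in → contributes +117.077 in⁴
  hole 1: d = -2.8 in → contributes −0.554575 in⁴
  hole 2: d = 0 in → contributes −0.000397608 in⁴
  hole 3: d = 2.8 in → contributes −0.554575 in⁴
Total I = 115.968 in⁴.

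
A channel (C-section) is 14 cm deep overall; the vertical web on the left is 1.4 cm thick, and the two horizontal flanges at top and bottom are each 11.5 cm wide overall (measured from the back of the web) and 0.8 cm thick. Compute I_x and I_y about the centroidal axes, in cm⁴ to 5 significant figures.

I_x ≈ 1024.9 cm⁴, I_y ≈ 433.42 cm⁴

Treat the section as a set of non-overlapping primitives; coordinates are from the bounding-box lower-left.
Web: 1.4 × 14, A = 19.6 cm², y = 7 cm, Ī = 320.1333 cm⁴.
Top flange (beyond web): 10.1 × 0.8, A = 8.08 cm², y = 13.6 cm, Ī = 0.4309333 cm⁴.
Bottom flange (beyond web): 10.1 × 0.8, A = 8.08 cm², y = 0.4 cm, Ī = 0.4309333 cm⁴.
By symmetry the centroid is at mid-height, ȳ = 7 cm.
Transfer each piece to the centroidal x-axis using Ī + A·d² with d = y − 7:
  web: d = 0 cm → contributes +320.1333 cm⁴
  top flange (beyond web): d = 6.6 cm → contributes +352.3957 cm⁴
  bottom flange (beyond web): d = -6.6 cm → contributes +352.3957 cm⁴
Total I = 1024.925 cm⁴.
For the y-axis: x̄ = 3.298434 cm.
Repeating about the centroidal y-axis gives I_y = 433.4183 cm⁴.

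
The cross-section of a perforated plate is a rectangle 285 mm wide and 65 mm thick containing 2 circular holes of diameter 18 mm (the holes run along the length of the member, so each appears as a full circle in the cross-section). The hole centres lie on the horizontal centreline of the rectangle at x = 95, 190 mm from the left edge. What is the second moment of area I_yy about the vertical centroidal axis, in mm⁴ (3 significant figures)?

Decompose the section into non-overlapping parts with the origin at the bottom-left of its bounding rectangle.
Plate: 285 × 65, A = 18 525 mm², x = 142.5 mm, Ī = 125 391 094 mm⁴.
Hole 1 (subtracted): ⌀18, A = 254.47 mm², x = 95 mm, Ī = 5 153 mm⁴.
Hole 2 (subtracted): ⌀18, A = 254.47 mm², x = 190 mm, Ī = 5 153 mm⁴.
By symmetry the centroid is at mid-width, x̄ = 142.5 mm.
Transfer each piece to the vertical centroidal axis using Ī + A·d² with d = x − 142.5:
  plate: d = 0 mm → contributes +125 391 094 mm⁴
  hole 1: d = -47.5 mm → contributes −579 299 mm⁴
  hole 2: d = 47.5 mm → contributes −579 299 mm⁴
Total I = 124 232 496 mm⁴.

I_yy ≈ 1.24 × 10⁸ mm⁴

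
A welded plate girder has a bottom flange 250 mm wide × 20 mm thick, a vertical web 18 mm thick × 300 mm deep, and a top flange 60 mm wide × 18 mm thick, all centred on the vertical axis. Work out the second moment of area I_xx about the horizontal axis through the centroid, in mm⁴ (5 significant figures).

I_xx ≈ 1.6161 × 10⁸ mm⁴

Treat the section as a set of non-overlapping primitives; coordinates are from the bounding-box lower-left.
Bottom plate: 250 × 20, A = 5 000 mm², y = 10 mm, Ī = 166666.7 mm⁴.
Web plate: 18 × 300, A = 5 400 mm², y = 170 mm, Ī = 40 500 000 mm⁴.
Top plate: 60 × 18, A = 1 080 mm², y = 329 mm, Ī = 29 160 mm⁴.
Centroid: ȳ = ΣA·y / ΣA = 115.2718 mm.
Transfer each piece to the horizontal axis through the centroid using Ī + A·d² with d = y − 115.2718:
  bottom plate: d = -105.2718 mm → contributes +55 577 402 mm⁴
  web plate: d = 54.72822 mm → contributes +56 673 963 mm⁴
  top plate: d = 213.7282 mm → contributes +49 363 294 mm⁴
Total I = 161 614 659 mm⁴.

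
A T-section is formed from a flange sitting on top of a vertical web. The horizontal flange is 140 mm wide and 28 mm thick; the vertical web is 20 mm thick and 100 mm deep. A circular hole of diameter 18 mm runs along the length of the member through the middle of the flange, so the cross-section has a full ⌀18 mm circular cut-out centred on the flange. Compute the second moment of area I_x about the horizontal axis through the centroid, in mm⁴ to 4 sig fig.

Split into non-overlapping primitives; take the origin at the lower-left of the bounding box.
Flange: 140 × 28, A = 3 920 mm², y = 114 mm, Ī = 256 107 mm⁴.
Web: 20 × 100, A = 2 000 mm², y = 50 mm, Ī = 1 666 667 mm⁴.
Hole (subtracted): ⌀18, A = 254.469 mm², y = 114 mm, Ī = 5 153 mm⁴.
Centroid: ȳ = ΣA·y / ΣA = 91.4072 mm.
Transfer each piece to the horizontal axis through the centroid using Ī + A·d² with d = y − 91.4072:
  flange: d = 22.5928 mm → contributes +2 257 004 mm⁴
  web: d = -41.4072 mm → contributes +5 095 785 mm⁴
  hole: d = 22.5928 mm → contributes −135 042 mm⁴
Total I = 7 217 747 mm⁴.

I_x ≈ 7.218 × 10⁶ mm⁴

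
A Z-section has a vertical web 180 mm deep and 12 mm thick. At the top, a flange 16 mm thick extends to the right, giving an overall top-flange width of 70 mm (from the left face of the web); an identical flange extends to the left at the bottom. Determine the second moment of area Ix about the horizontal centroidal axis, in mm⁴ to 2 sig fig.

Ix ≈ 1.8 × 10⁷ mm⁴

Treat the section as a set of non-overlapping primitives; coordinates are from the bounding-box lower-left.
Web: 12 × 180, A = 2 160 mm², y = 90 mm, Ī = 5 832 000 mm⁴.
Top flange (beyond web): 58 × 16, A = 928 mm², y = 172 mm, Ī = 19 797 mm⁴.
Bottom flange (beyond web): 58 × 16, A = 928 mm², y = 8 mm, Ī = 19 797 mm⁴.
Centroid: ȳ = ΣA·y / ΣA = 90 mm.
Transfer each piece to the horizontal centroidal axis using Ī + A·d² with d = y − 90:
  web: d = 0 mm → contributes +5 832 000 mm⁴
  top flange (beyond web): d = 82 mm → contributes +6 259 669 mm⁴
  bottom flange (beyond web): d = -82 mm → contributes +6 259 669 mm⁴
Total I = 18 351 339 mm⁴.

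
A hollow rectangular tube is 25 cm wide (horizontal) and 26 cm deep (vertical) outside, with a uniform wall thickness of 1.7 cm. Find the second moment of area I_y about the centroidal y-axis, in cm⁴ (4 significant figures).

Split into non-overlapping primitives; take the origin at the lower-left of the bounding box.
Outer rectangle: 25 × 26, A = 650 cm², x = 12.5 cm, Ī = 33854.2 cm⁴.
Inner void (subtracted): 21.6 × 22.6, A = 488.16 cm², x = 12.5 cm, Ī = 18979.7 cm⁴.
By symmetry the centroid is at mid-width, x̄ = 12.5 cm.
All pieces are centred on the centroidal y-axis, so I = ΣĪ (holes subtracted) = 14874.5 cm⁴.

I_y ≈ 1.487 × 10⁴ cm⁴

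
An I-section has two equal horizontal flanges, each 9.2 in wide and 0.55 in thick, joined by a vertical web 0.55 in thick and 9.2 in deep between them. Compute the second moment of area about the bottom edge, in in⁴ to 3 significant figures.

I_base ≈ 679 in⁴

Treat the section as a set of non-overlapping primitives; coordinates are from the bounding-box lower-left.
Bottom flange: 9.2 × 0.55, A = 5.06 in², y = 0.275 in, Ī = 0.12755 in⁴.
Web: 0.55 × 9.2, A = 5.06 in², y = 5.15 in, Ī = 35.69 in⁴.
Top flange: 9.2 × 0.55, A = 5.06 in², y = 10.025 in, Ī = 0.12755 in⁴.
Transfer each piece to the base of the section using Ī + A·d² with d = y − 0:
  bottom flange: d = 0.275 in → contributes +0.51022 in⁴
  web: d = 5.15 in → contributes +169.89 in⁴
  top flange: d = 10.025 in → contributes +508.66 in⁴
Total I = 679.06 in⁴.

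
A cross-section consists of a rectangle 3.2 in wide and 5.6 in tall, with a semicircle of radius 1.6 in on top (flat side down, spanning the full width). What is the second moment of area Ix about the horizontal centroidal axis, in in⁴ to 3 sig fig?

Split into non-overlapping primitives; take the origin at the lower-left of the bounding box.
Rectangular body: 3.2 × 5.6, A = 17.92 in², y = 2.8 in, Ī = 46.831 in⁴.
Semicircular cap: semicircle r = 1.6, A = 4.0212 in², y = 6.2791 in, Ī = 0.7193 in⁴.
Centroid: ȳ = ΣA·y / ΣA = 3.4376 in.
Transfer each piece to the horizontal centroidal axis using Ī + A·d² with d = y − 3.4376:
  rectangular body: d = -0.63762 in → contributes +54.116 in⁴
  semicircular cap: d = 2.8414 in → contributes +33.186 in⁴
Total I = 87.302 in⁴.

Ix ≈ 87.3 in⁴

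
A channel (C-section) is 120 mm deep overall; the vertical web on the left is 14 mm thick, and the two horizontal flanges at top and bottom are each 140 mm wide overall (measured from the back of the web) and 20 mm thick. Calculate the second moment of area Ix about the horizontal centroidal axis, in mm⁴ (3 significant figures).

Ix ≈ 1.48 × 10⁷ mm⁴

Treat the section as a set of non-overlapping primitives; coordinates are from the bounding-box lower-left.
Web: 14 × 120, A = 1 680 mm², y = 60 mm, Ī = 2 016 000 mm⁴.
Top flange (beyond web): 126 × 20, A = 2 520 mm², y = 110 mm, Ī = 84 000 mm⁴.
Bottom flange (beyond web): 126 × 20, A = 2 520 mm², y = 10 mm, Ī = 84 000 mm⁴.
By symmetry the centroid is at mid-height, ȳ = 60 mm.
Transfer each piece to the horizontal centroidal axis using Ī + A·d² with d = y − 60:
  web: d = 0 mm → contributes +2 016 000 mm⁴
  top flange (beyond web): d = 50 mm → contributes +6 384 000 mm⁴
  bottom flange (beyond web): d = -50 mm → contributes +6 384 000 mm⁴
Total I = 14 784 000 mm⁴.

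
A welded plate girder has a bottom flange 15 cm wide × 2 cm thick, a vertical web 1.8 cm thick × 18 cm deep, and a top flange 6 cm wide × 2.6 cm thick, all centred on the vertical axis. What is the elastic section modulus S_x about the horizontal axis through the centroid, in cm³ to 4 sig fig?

Split into non-overlapping primitives; take the origin at the lower-left of the bounding box.
Bottom plate: 15 × 2, A = 30 cm², y = 1 cm, Ī = 10 cm⁴.
Web plate: 1.8 × 18, A = 32.4 cm², y = 11 cm, Ī = 874.8 cm⁴.
Top plate: 6 × 2.6, A = 15.6 cm², y = 21.3 cm, Ī = 8.788 cm⁴.
Centroid: ȳ = ΣA·y / ΣA = 9.21385 cm.
Transfer each piece to the horizontal axis through the centroid using Ī + A·d² with d = y − 9.21385:
  bottom plate: d = -8.21385 cm → contributes +2034.02 cm⁴
  web plate: d = 1.78615 cm → contributes +978.167 cm⁴
  top plate: d = 12.0862 cm → contributes +2287.56 cm⁴
Total I = 5299.75 cm⁴.
Extreme fibre distance c = 13.3862 cm; S = I/c = 395.912 cm³.

S_x ≈ 395.9 cm³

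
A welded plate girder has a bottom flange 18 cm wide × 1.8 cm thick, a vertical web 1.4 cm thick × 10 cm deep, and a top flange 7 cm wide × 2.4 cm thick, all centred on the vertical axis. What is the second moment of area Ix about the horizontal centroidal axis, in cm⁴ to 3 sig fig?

Split into non-overlapping primitives; take the origin at the lower-left of the bounding box.
Bottom plate: 18 × 1.8, A = 32.4 cm², y = 0.9 cm, Ī = 8.748 cm⁴.
Web plate: 1.4 × 10, A = 14 cm², y = 6.8 cm, Ī = 116.67 cm⁴.
Top plate: 7 × 2.4, A = 16.8 cm², y = 13 cm, Ī = 8.064 cm⁴.
Centroid: ȳ = ΣA·y / ΣA = 5.4234 cm.
Transfer each piece to the horizontal centroidal axis using Ī + A·d² with d = y − 5.4234:
  bottom plate: d = -4.5234 cm → contributes +671.69 cm⁴
  web plate: d = 1.3766 cm → contributes +143.2 cm⁴
  top plate: d = 7.5766 cm → contributes +972.46 cm⁴
Total I = 1787.4 cm⁴.

Ix ≈ 1790 cm⁴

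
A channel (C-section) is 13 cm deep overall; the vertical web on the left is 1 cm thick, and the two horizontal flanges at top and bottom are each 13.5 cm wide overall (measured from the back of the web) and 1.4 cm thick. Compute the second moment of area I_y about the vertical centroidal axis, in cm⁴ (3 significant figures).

I_y ≈ 889 cm⁴

Decompose the section into non-overlapping parts with the origin at the bottom-left of its bounding rectangle.
Web: 1 × 13, A = 13 cm², x = 0.5 cm, Ī = 1.0833 cm⁴.
Top flange (beyond web): 12.5 × 1.4, A = 17.5 cm², x = 7.25 cm, Ī = 227.86 cm⁴.
Bottom flange (beyond web): 12.5 × 1.4, A = 17.5 cm², x = 7.25 cm, Ī = 227.86 cm⁴.
Centroid: x̄ = ΣA·x / ΣA = 5.4219 cm.
Transfer each piece to the vertical centroidal axis using Ī + A·d² with d = x − 5.4219:
  web: d = -4.9219 cm → contributes +316.01 cm⁴
  top flange (beyond web): d = 1.8281 cm → contributes +286.35 cm⁴
  bottom flange (beyond web): d = 1.8281 cm → contributes +286.35 cm⁴
Total I = 888.71 cm⁴.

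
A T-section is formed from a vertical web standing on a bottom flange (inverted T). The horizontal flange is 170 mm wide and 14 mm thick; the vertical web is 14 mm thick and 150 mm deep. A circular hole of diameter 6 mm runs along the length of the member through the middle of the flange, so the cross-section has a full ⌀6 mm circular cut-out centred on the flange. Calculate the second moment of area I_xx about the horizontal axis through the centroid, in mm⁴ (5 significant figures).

Treat the section as a set of non-overlapping primitives; coordinates are from the bounding-box lower-left.
Flange: 170 × 14, A = 2 380 mm², y = 7 mm, Ī = 38873.33 mm⁴.
Web: 14 × 150, A = 2 100 mm², y = 89 mm, Ī = 3 937 500 mm⁴.
Hole (subtracted): ⌀6, A = 28.27433 mm², y = 7 mm, Ī = 63.61725 mm⁴.
Centroid: ȳ = ΣA·y / ΣA = 45.68163 mm.
Transfer each piece to the horizontal axis through the centroid using Ī + A·d² with d = y − 45.68163:
  flange: d = -38.68163 mm → contributes +3 599 992 mm⁴
  web: d = 43.31837 mm → contributes +7 878 111 mm⁴
  hole: d = -38.68163 mm → contributes −42369.61 mm⁴
Total I = 11 435 733 mm⁴.

I_xx ≈ 1.1436 × 10⁷ mm⁴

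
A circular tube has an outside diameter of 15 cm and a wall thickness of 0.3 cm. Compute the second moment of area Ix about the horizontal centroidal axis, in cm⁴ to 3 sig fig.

Ix ≈ 374 cm⁴

Treat the section as a set of non-overlapping primitives; coordinates are from the bounding-box lower-left.
Outer circle: ⌀15, A = 176.71 cm², y = 7.5 cm, Ī = 2 485 cm⁴.
Bore (subtracted): ⌀14.4, A = 162.86 cm², y = 7.5 cm, Ī = 2110.7 cm⁴.
By symmetry the centroid is at mid-height, ȳ = 7.5 cm.
All pieces are centred on the horizontal centroidal axis, so I = ΣĪ (holes subtracted) = 374.38 cm⁴.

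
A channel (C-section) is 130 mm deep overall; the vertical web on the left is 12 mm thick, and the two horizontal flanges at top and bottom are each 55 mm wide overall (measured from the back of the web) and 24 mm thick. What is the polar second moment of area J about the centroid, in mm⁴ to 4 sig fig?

Treat the section as a set of non-overlapping primitives; coordinates are from the bounding-box lower-left.
Web: 12 × 130, A = 1 560 mm², y = 65 mm, Ī = 2 197 000 mm⁴.
Top flange (beyond web): 43 × 24, A = 1 032 mm², y = 118 mm, Ī = 49 536 mm⁴.
Bottom flange (beyond web): 43 × 24, A = 1 032 mm², y = 12 mm, Ī = 49 536 mm⁴.
By symmetry the centroid is at mid-height, ȳ = 65 mm.
Transfer each piece to the centroidal x-axis using Ī + A·d² with d = y − 65:
  web: d = 0 mm → contributes +2 197 000 mm⁴
  top flange (beyond web): d = 53 mm → contributes +2 948 424 mm⁴
  bottom flange (beyond web): d = -53 mm → contributes +2 948 424 mm⁴
Total I = 8 093 848 mm⁴.
For the y-axis: x̄ = 21.6623 mm.
Repeating about the centroidal y-axis gives I_y = 1 008 659 mm⁴.
Polar second moment: J = I_x + I_y = 9 102 507 mm⁴.

J ≈ 9.103 × 10⁶ mm⁴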